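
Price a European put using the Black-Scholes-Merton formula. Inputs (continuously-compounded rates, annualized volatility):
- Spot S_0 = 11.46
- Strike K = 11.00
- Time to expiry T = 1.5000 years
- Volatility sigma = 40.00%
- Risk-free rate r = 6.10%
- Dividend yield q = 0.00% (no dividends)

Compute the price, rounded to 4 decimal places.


Answer: Price = 1.4430

Derivation:
d1 = (ln(S/K) + (r - q + 0.5*sigma^2) * T) / (sigma * sqrt(T)) = 0.51534700
d2 = d1 - sigma * sqrt(T) = 0.02544905
exp(-rT) = 0.91256132; exp(-qT) = 1.00000000
P = K * exp(-rT) * N(-d2) - S_0 * exp(-qT) * N(-d1)
N(-d1) = 0.30315528; N(-d2) = 0.48984839
P = 11.0000 * 0.91256132 * 0.48984839 - 11.4600 * 1.00000000 * 0.30315528 = 1.4430


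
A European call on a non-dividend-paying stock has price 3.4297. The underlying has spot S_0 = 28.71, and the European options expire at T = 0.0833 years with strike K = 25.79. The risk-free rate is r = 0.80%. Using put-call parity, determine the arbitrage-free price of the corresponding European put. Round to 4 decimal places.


Put-call parity: C - P = S_0 * exp(-qT) - K * exp(-rT).
S_0 * exp(-qT) = 28.7100 * 1.00000000 = 28.71000000
K * exp(-rT) = 25.7900 * 0.99933382 = 25.77281927
P = C - S*exp(-qT) + K*exp(-rT)
P = 3.4297 - 28.71000000 + 25.77281927 = 0.4925

Answer: Put price = 0.4925


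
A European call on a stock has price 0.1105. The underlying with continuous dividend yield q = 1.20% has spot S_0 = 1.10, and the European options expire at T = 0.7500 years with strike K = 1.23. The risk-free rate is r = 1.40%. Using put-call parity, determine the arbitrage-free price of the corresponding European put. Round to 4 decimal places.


Put-call parity: C - P = S_0 * exp(-qT) - K * exp(-rT).
S_0 * exp(-qT) = 1.1000 * 0.99104038 = 1.09014442
K * exp(-rT) = 1.2300 * 0.98955493 = 1.21715257
P = C - S*exp(-qT) + K*exp(-rT)
P = 0.1105 - 1.09014442 + 1.21715257 = 0.2375

Answer: Put price = 0.2375


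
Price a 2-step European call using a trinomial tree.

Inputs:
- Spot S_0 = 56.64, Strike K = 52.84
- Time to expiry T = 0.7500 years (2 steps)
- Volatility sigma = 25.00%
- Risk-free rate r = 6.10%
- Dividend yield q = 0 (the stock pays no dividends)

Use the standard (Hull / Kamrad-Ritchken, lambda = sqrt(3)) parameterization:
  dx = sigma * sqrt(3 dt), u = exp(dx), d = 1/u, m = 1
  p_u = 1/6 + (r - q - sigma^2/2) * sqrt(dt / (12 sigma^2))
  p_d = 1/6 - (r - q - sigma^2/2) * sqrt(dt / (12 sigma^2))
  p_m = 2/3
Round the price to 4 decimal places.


dt = T/N = 0.375000; dx = sigma*sqrt(3*dt) = 0.265165
u = exp(dx) = 1.303646; d = 1/u = 0.767079
p_u = 0.187703, p_m = 0.666667, p_d = 0.145630
Discount per step: exp(-r*dt) = 0.977385
Stock lattice S(k, j) with j the centered position index:
  k=0: S(0,+0) = 56.6400
  k=1: S(1,-1) = 43.4474; S(1,+0) = 56.6400; S(1,+1) = 73.8385
  k=2: S(2,-2) = 33.3276; S(2,-1) = 43.4474; S(2,+0) = 56.6400; S(2,+1) = 73.8385; S(2,+2) = 96.2593
Terminal payoffs V(N, j) = max(S_T - K, 0):
  V(2,-2) = 0.000000; V(2,-1) = 0.000000; V(2,+0) = 3.800000; V(2,+1) = 20.998516; V(2,+2) = 43.419295
Backward induction: V(k, j) = exp(-r*dt) * [p_u * V(k+1, j+1) + p_m * V(k+1, j) + p_d * V(k+1, j-1)]
  V(1,-1) = exp(-r*dt) * [p_u*3.800000 + p_m*0.000000 + p_d*0.000000] = 0.697141
  V(1,+0) = exp(-r*dt) * [p_u*20.998516 + p_m*3.800000 + p_d*0.000000] = 6.328389
  V(1,+1) = exp(-r*dt) * [p_u*43.419295 + p_m*20.998516 + p_d*3.800000] = 22.188920
  V(0,+0) = exp(-r*dt) * [p_u*22.188920 + p_m*6.328389 + p_d*0.697141] = 8.293480

Answer: Price = V(0,0) = 8.2935


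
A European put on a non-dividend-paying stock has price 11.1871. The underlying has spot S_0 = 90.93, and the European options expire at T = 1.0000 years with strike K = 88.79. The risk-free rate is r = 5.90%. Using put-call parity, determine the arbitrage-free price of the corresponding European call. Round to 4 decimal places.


Answer: Call price = 18.4142

Derivation:
Put-call parity: C - P = S_0 * exp(-qT) - K * exp(-rT).
S_0 * exp(-qT) = 90.9300 * 1.00000000 = 90.93000000
K * exp(-rT) = 88.7900 * 0.94270677 = 83.70293403
C = P + S*exp(-qT) - K*exp(-rT)
C = 11.1871 + 90.93000000 - 83.70293403 = 18.4142


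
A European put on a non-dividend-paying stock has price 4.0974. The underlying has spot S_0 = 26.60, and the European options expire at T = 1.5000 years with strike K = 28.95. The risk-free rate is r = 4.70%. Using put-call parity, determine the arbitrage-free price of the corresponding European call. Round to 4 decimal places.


Put-call parity: C - P = S_0 * exp(-qT) - K * exp(-rT).
S_0 * exp(-qT) = 26.6000 * 1.00000000 = 26.60000000
K * exp(-rT) = 28.9500 * 0.93192774 = 26.97930806
C = P + S*exp(-qT) - K*exp(-rT)
C = 4.0974 + 26.60000000 - 26.97930806 = 3.7181

Answer: Call price = 3.7181


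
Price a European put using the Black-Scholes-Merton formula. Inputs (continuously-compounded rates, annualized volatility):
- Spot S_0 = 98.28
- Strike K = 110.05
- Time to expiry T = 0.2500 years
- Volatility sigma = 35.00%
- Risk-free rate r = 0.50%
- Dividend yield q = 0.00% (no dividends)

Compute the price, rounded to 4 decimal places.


d1 = (ln(S/K) + (r - q + 0.5*sigma^2) * T) / (sigma * sqrt(T)) = -0.55172434
d2 = d1 - sigma * sqrt(T) = -0.72672434
exp(-rT) = 0.99875078; exp(-qT) = 1.00000000
P = K * exp(-rT) * N(-d2) - S_0 * exp(-qT) * N(-d1)
N(-d1) = 0.70943139; N(-d2) = 0.76630258
P = 110.0500 * 0.99875078 * 0.76630258 - 98.2800 * 1.00000000 * 0.70943139 = 14.5033

Answer: Price = 14.5033


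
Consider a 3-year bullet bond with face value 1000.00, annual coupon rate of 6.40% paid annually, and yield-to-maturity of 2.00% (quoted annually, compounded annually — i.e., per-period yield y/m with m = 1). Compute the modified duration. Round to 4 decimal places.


Answer: Modified duration = 2.7785

Derivation:
Coupon per period c = face * coupon_rate / m = 64.000000
Periods per year m = 1; per-period yield y/m = 0.020000
Number of cashflows N = 3
Cashflows (t years, CF_t, discount factor 1/(1+y/m)^(m*t), PV):
  t = 1.0000: CF_t = 64.000000, DF = 0.980392, PV = 62.745098
  t = 2.0000: CF_t = 64.000000, DF = 0.961169, PV = 61.514802
  t = 3.0000: CF_t = 1064.000000, DF = 0.942322, PV = 1002.630964
Price P = sum_t PV_t = 1126.890864
First compute Macaulay numerator sum_t t * PV_t:
  t * PV_t at t = 1.0000: 62.745098
  t * PV_t at t = 2.0000: 123.029604
  t * PV_t at t = 3.0000: 3007.892892
Macaulay duration D = 3193.667594 / 1126.890864 = 2.834052
Modified duration = D / (1 + y/m) = 2.834052 / (1 + 0.020000) = 2.778483


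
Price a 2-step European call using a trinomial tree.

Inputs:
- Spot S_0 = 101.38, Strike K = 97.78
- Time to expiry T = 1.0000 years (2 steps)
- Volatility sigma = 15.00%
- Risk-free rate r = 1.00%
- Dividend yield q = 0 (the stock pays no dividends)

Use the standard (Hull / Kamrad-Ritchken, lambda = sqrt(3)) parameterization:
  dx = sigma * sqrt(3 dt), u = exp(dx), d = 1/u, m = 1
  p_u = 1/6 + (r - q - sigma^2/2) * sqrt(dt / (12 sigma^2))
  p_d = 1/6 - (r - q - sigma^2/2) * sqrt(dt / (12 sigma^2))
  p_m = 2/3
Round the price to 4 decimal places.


dt = T/N = 0.500000; dx = sigma*sqrt(3*dt) = 0.183712
u = exp(dx) = 1.201669; d = 1/u = 0.832176
p_u = 0.164966, p_m = 0.666667, p_d = 0.168368
Discount per step: exp(-r*dt) = 0.995012
Stock lattice S(k, j) with j the centered position index:
  k=0: S(0,+0) = 101.3800
  k=1: S(1,-1) = 84.3660; S(1,+0) = 101.3800; S(1,+1) = 121.8252
  k=2: S(2,-2) = 70.2073; S(2,-1) = 84.3660; S(2,+0) = 101.3800; S(2,+1) = 121.8252; S(2,+2) = 146.3937
Terminal payoffs V(N, j) = max(S_T - K, 0):
  V(2,-2) = 0.000000; V(2,-1) = 0.000000; V(2,+0) = 3.600000; V(2,+1) = 24.045241; V(2,+2) = 48.613660
Backward induction: V(k, j) = exp(-r*dt) * [p_u * V(k+1, j+1) + p_m * V(k+1, j) + p_d * V(k+1, j-1)]
  V(1,-1) = exp(-r*dt) * [p_u*3.600000 + p_m*0.000000 + p_d*0.000000] = 0.590914
  V(1,+0) = exp(-r*dt) * [p_u*24.045241 + p_m*3.600000 + p_d*0.000000] = 6.334885
  V(1,+1) = exp(-r*dt) * [p_u*48.613660 + p_m*24.045241 + p_d*3.600000] = 24.532896
  V(0,+0) = exp(-r*dt) * [p_u*24.532896 + p_m*6.334885 + p_d*0.590914] = 8.328087

Answer: Price = V(0,0) = 8.3281


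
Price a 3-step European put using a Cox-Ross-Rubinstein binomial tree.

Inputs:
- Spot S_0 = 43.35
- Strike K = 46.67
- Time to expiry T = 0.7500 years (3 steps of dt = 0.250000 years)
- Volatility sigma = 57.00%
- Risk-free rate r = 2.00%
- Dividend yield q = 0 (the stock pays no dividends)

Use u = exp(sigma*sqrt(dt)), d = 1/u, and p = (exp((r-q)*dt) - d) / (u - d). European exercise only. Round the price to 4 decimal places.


Answer: Price = V(0,0) = 10.6927

Derivation:
dt = T/N = 0.250000
u = exp(sigma*sqrt(dt)) = 1.329762; d = 1/u = 0.752014
p = (exp((r-q)*dt) - d) / (u - d) = 0.437904
Discount per step: exp(-r*dt) = 0.995012
Stock lattice S(k, i) with i counting down-moves:
  k=0: S(0,0) = 43.3500
  k=1: S(1,0) = 57.6452; S(1,1) = 32.5998
  k=2: S(2,0) = 76.6544; S(2,1) = 43.3500; S(2,2) = 24.5155
  k=3: S(3,0) = 101.9321; S(3,1) = 57.6452; S(3,2) = 32.5998; S(3,3) = 18.4360
Terminal payoffs V(N, i) = max(K - S_T, 0):
  V(3,0) = 0.000000; V(3,1) = 0.000000; V(3,2) = 14.070182; V(3,3) = 28.233974
Backward induction: V(k, i) = exp(-r*dt) * [p * V(k+1, i) + (1-p) * V(k+1, i+1)].
  V(2,0) = exp(-r*dt) * [p*0.000000 + (1-p)*0.000000] = 0.000000
  V(2,1) = exp(-r*dt) * [p*0.000000 + (1-p)*14.070182] = 7.869343
  V(2,2) = exp(-r*dt) * [p*14.070182 + (1-p)*28.233974] = 21.921705
  V(1,0) = exp(-r*dt) * [p*0.000000 + (1-p)*7.869343] = 4.401262
  V(1,1) = exp(-r*dt) * [p*7.869343 + (1-p)*21.921705] = 15.689470
  V(0,0) = exp(-r*dt) * [p*4.401262 + (1-p)*15.689470] = 10.692717


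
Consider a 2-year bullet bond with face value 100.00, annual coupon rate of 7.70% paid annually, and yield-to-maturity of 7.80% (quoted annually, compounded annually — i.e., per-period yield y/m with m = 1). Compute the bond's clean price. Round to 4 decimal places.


Answer: Price = 99.8212

Derivation:
Coupon per period c = face * coupon_rate / m = 7.700000
Periods per year m = 1; per-period yield y/m = 0.078000
Number of cashflows N = 2
Cashflows (t years, CF_t, discount factor 1/(1+y/m)^(m*t), PV):
  t = 1.0000: CF_t = 7.700000, DF = 0.927644, PV = 7.142857
  t = 2.0000: CF_t = 107.700000, DF = 0.860523, PV = 92.678326
Price P = sum_t PV_t = 99.821183


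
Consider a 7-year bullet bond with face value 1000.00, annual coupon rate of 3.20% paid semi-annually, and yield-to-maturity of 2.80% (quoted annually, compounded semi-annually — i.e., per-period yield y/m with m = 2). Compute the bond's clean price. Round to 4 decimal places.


Coupon per period c = face * coupon_rate / m = 16.000000
Periods per year m = 2; per-period yield y/m = 0.014000
Number of cashflows N = 14
Cashflows (t years, CF_t, discount factor 1/(1+y/m)^(m*t), PV):
  t = 0.5000: CF_t = 16.000000, DF = 0.986193, PV = 15.779093
  t = 1.0000: CF_t = 16.000000, DF = 0.972577, PV = 15.561235
  t = 1.5000: CF_t = 16.000000, DF = 0.959149, PV = 15.346386
  t = 2.0000: CF_t = 16.000000, DF = 0.945906, PV = 15.134503
  t = 2.5000: CF_t = 16.000000, DF = 0.932847, PV = 14.925545
  t = 3.0000: CF_t = 16.000000, DF = 0.919967, PV = 14.719473
  t = 3.5000: CF_t = 16.000000, DF = 0.907265, PV = 14.516245
  t = 4.0000: CF_t = 16.000000, DF = 0.894739, PV = 14.315824
  t = 4.5000: CF_t = 16.000000, DF = 0.882386, PV = 14.118169
  t = 5.0000: CF_t = 16.000000, DF = 0.870203, PV = 13.923244
  t = 5.5000: CF_t = 16.000000, DF = 0.858188, PV = 13.731010
  t = 6.0000: CF_t = 16.000000, DF = 0.846339, PV = 13.541430
  t = 6.5000: CF_t = 16.000000, DF = 0.834654, PV = 13.354467
  t = 7.0000: CF_t = 1016.000000, DF = 0.823130, PV = 836.300464
Price P = sum_t PV_t = 1025.267089

Answer: Price = 1025.2671


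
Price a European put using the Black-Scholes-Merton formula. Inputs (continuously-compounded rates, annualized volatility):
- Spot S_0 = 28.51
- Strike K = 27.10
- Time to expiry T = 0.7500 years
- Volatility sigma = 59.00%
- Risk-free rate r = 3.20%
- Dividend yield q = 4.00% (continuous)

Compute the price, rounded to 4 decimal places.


d1 = (ln(S/K) + (r - q + 0.5*sigma^2) * T) / (sigma * sqrt(T)) = 0.34300218
d2 = d1 - sigma * sqrt(T) = -0.16795281
exp(-rT) = 0.97628571; exp(-qT) = 0.97044553
P = K * exp(-rT) * N(-d2) - S_0 * exp(-qT) * N(-d1)
N(-d1) = 0.36579841; N(-d2) = 0.56668980
P = 27.1000 * 0.97628571 * 0.56668980 - 28.5100 * 0.97044553 * 0.36579841 = 4.8724

Answer: Price = 4.8724


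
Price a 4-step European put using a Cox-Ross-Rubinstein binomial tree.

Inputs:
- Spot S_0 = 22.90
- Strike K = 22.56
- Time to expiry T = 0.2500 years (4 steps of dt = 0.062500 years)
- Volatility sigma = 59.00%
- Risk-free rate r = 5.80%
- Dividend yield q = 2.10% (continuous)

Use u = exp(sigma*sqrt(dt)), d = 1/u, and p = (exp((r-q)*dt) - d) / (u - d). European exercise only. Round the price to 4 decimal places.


Answer: Price = V(0,0) = 2.2760

Derivation:
dt = T/N = 0.062500
u = exp(sigma*sqrt(dt)) = 1.158933; d = 1/u = 0.862862
p = (exp((r-q)*dt) - d) / (u - d) = 0.471011
Discount per step: exp(-r*dt) = 0.996382
Stock lattice S(k, i) with i counting down-moves:
  k=0: S(0,0) = 22.9000
  k=1: S(1,0) = 26.5396; S(1,1) = 19.7595
  k=2: S(2,0) = 30.7576; S(2,1) = 22.9000; S(2,2) = 17.0498
  k=3: S(3,0) = 35.6460; S(3,1) = 26.5396; S(3,2) = 19.7595; S(3,3) = 14.7116
  k=4: S(4,0) = 41.3113; S(4,1) = 30.7576; S(4,2) = 22.9000; S(4,3) = 17.0498; S(4,4) = 12.6941
Terminal payoffs V(N, i) = max(K - S_T, 0):
  V(4,0) = 0.000000; V(4,1) = 0.000000; V(4,2) = 0.000000; V(4,3) = 5.510227; V(4,4) = 9.865905
Backward induction: V(k, i) = exp(-r*dt) * [p * V(k+1, i) + (1-p) * V(k+1, i+1)].
  V(3,0) = exp(-r*dt) * [p*0.000000 + (1-p)*0.000000] = 0.000000
  V(3,1) = exp(-r*dt) * [p*0.000000 + (1-p)*0.000000] = 0.000000
  V(3,2) = exp(-r*dt) * [p*0.000000 + (1-p)*5.510227] = 2.904300
  V(3,3) = exp(-r*dt) * [p*5.510227 + (1-p)*9.865905] = 7.786055
  V(2,0) = exp(-r*dt) * [p*0.000000 + (1-p)*0.000000] = 0.000000
  V(2,1) = exp(-r*dt) * [p*0.000000 + (1-p)*2.904300] = 1.530782
  V(2,2) = exp(-r*dt) * [p*2.904300 + (1-p)*7.786055] = 5.466840
  V(1,0) = exp(-r*dt) * [p*0.000000 + (1-p)*1.530782] = 0.806836
  V(1,1) = exp(-r*dt) * [p*1.530782 + (1-p)*5.466840] = 3.599839
  V(0,0) = exp(-r*dt) * [p*0.806836 + (1-p)*3.599839] = 2.276037


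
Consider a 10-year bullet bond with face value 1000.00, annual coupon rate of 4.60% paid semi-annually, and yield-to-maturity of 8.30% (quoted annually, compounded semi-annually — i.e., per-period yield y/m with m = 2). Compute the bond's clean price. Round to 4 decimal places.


Coupon per period c = face * coupon_rate / m = 23.000000
Periods per year m = 2; per-period yield y/m = 0.041500
Number of cashflows N = 20
Cashflows (t years, CF_t, discount factor 1/(1+y/m)^(m*t), PV):
  t = 0.5000: CF_t = 23.000000, DF = 0.960154, PV = 22.083533
  t = 1.0000: CF_t = 23.000000, DF = 0.921895, PV = 21.203585
  t = 1.5000: CF_t = 23.000000, DF = 0.885161, PV = 20.358699
  t = 2.0000: CF_t = 23.000000, DF = 0.849890, PV = 19.547478
  t = 2.5000: CF_t = 23.000000, DF = 0.816025, PV = 18.768582
  t = 3.0000: CF_t = 23.000000, DF = 0.783510, PV = 18.020722
  t = 3.5000: CF_t = 23.000000, DF = 0.752290, PV = 17.302662
  t = 4.0000: CF_t = 23.000000, DF = 0.722314, PV = 16.613213
  t = 4.5000: CF_t = 23.000000, DF = 0.693532, PV = 15.951237
  t = 5.0000: CF_t = 23.000000, DF = 0.665897, PV = 15.315638
  t = 5.5000: CF_t = 23.000000, DF = 0.639364, PV = 14.705365
  t = 6.0000: CF_t = 23.000000, DF = 0.613887, PV = 14.119410
  t = 6.5000: CF_t = 23.000000, DF = 0.589426, PV = 13.556803
  t = 7.0000: CF_t = 23.000000, DF = 0.565940, PV = 13.016613
  t = 7.5000: CF_t = 23.000000, DF = 0.543389, PV = 12.497948
  t = 8.0000: CF_t = 23.000000, DF = 0.521737, PV = 11.999950
  t = 8.5000: CF_t = 23.000000, DF = 0.500948, PV = 11.521796
  t = 9.0000: CF_t = 23.000000, DF = 0.480987, PV = 11.062694
  t = 9.5000: CF_t = 23.000000, DF = 0.461821, PV = 10.621886
  t = 10.0000: CF_t = 1023.000000, DF = 0.443419, PV = 453.617863
Price P = sum_t PV_t = 751.885677

Answer: Price = 751.8857


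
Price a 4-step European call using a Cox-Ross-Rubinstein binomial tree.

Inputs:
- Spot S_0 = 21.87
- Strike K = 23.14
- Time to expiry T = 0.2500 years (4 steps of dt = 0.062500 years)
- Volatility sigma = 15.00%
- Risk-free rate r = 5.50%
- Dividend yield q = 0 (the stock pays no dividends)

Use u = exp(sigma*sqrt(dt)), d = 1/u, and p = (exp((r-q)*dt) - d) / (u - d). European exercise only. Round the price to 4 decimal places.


dt = T/N = 0.062500
u = exp(sigma*sqrt(dt)) = 1.038212; d = 1/u = 0.963194
p = (exp((r-q)*dt) - d) / (u - d) = 0.536528
Discount per step: exp(-r*dt) = 0.996568
Stock lattice S(k, i) with i counting down-moves:
  k=0: S(0,0) = 21.8700
  k=1: S(1,0) = 22.7057; S(1,1) = 21.0651
  k=2: S(2,0) = 23.5733; S(2,1) = 21.8700; S(2,2) = 20.2898
  k=3: S(3,0) = 24.4741; S(3,1) = 22.7057; S(3,2) = 21.0651; S(3,3) = 19.5430
  k=4: S(4,0) = 25.4093; S(4,1) = 23.5733; S(4,2) = 21.8700; S(4,3) = 20.2898; S(4,4) = 18.8237
Terminal payoffs V(N, i) = max(S_T - K, 0):
  V(4,0) = 2.269315; V(4,1) = 0.433326; V(4,2) = 0.000000; V(4,3) = 0.000000; V(4,4) = 0.000000
Backward induction: V(k, i) = exp(-r*dt) * [p * V(k+1, i) + (1-p) * V(k+1, i+1)].
  V(3,0) = exp(-r*dt) * [p*2.269315 + (1-p)*0.433326] = 1.413517
  V(3,1) = exp(-r*dt) * [p*0.433326 + (1-p)*0.000000] = 0.231694
  V(3,2) = exp(-r*dt) * [p*0.000000 + (1-p)*0.000000] = 0.000000
  V(3,3) = exp(-r*dt) * [p*0.000000 + (1-p)*0.000000] = 0.000000
  V(2,0) = exp(-r*dt) * [p*1.413517 + (1-p)*0.231694] = 0.862804
  V(2,1) = exp(-r*dt) * [p*0.231694 + (1-p)*0.000000] = 0.123883
  V(2,2) = exp(-r*dt) * [p*0.000000 + (1-p)*0.000000] = 0.000000
  V(1,0) = exp(-r*dt) * [p*0.862804 + (1-p)*0.123883] = 0.518549
  V(1,1) = exp(-r*dt) * [p*0.123883 + (1-p)*0.000000] = 0.066239
  V(0,0) = exp(-r*dt) * [p*0.518549 + (1-p)*0.066239] = 0.307856

Answer: Price = V(0,0) = 0.3079


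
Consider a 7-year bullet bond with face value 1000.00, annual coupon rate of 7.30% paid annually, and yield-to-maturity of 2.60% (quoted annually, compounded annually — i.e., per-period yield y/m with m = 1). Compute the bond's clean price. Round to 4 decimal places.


Coupon per period c = face * coupon_rate / m = 73.000000
Periods per year m = 1; per-period yield y/m = 0.026000
Number of cashflows N = 7
Cashflows (t years, CF_t, discount factor 1/(1+y/m)^(m*t), PV):
  t = 1.0000: CF_t = 73.000000, DF = 0.974659, PV = 71.150097
  t = 2.0000: CF_t = 73.000000, DF = 0.949960, PV = 69.347074
  t = 3.0000: CF_t = 73.000000, DF = 0.925887, PV = 67.589740
  t = 4.0000: CF_t = 73.000000, DF = 0.902424, PV = 65.876940
  t = 5.0000: CF_t = 73.000000, DF = 0.879555, PV = 64.207544
  t = 6.0000: CF_t = 73.000000, DF = 0.857266, PV = 62.580452
  t = 7.0000: CF_t = 1073.000000, DF = 0.835542, PV = 896.536957
Price P = sum_t PV_t = 1297.288804

Answer: Price = 1297.2888


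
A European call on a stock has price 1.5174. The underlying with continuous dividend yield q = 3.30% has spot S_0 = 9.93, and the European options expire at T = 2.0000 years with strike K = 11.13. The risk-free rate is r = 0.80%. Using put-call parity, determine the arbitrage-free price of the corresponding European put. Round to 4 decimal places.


Answer: Put price = 3.1750

Derivation:
Put-call parity: C - P = S_0 * exp(-qT) - K * exp(-rT).
S_0 * exp(-qT) = 9.9300 * 0.93613086 = 9.29577948
K * exp(-rT) = 11.1300 * 0.98412732 = 10.95333707
P = C - S*exp(-qT) + K*exp(-rT)
P = 1.5174 - 9.29577948 + 10.95333707 = 3.1750


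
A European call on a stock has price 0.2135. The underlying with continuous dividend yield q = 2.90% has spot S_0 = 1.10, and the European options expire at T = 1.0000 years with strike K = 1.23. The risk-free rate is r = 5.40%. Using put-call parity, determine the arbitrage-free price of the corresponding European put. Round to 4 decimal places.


Put-call parity: C - P = S_0 * exp(-qT) - K * exp(-rT).
S_0 * exp(-qT) = 1.1000 * 0.97141646 = 1.06855811
K * exp(-rT) = 1.2300 * 0.94743211 = 1.16534149
P = C - S*exp(-qT) + K*exp(-rT)
P = 0.2135 - 1.06855811 + 1.16534149 = 0.3103

Answer: Put price = 0.3103


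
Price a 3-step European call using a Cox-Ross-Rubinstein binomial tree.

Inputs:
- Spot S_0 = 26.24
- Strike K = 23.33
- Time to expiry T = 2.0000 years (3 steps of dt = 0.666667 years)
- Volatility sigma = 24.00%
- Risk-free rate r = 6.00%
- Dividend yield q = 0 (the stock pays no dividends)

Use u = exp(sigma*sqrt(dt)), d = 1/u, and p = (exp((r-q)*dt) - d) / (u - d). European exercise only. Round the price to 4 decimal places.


Answer: Price = V(0,0) = 6.7490

Derivation:
dt = T/N = 0.666667
u = exp(sigma*sqrt(dt)) = 1.216477; d = 1/u = 0.822046
p = (exp((r-q)*dt) - d) / (u - d) = 0.554634
Discount per step: exp(-r*dt) = 0.960789
Stock lattice S(k, i) with i counting down-moves:
  k=0: S(0,0) = 26.2400
  k=1: S(1,0) = 31.9204; S(1,1) = 21.5705
  k=2: S(2,0) = 38.8304; S(2,1) = 26.2400; S(2,2) = 17.7319
  k=3: S(3,0) = 47.2363; S(3,1) = 31.9204; S(3,2) = 21.5705; S(3,3) = 14.5765
Terminal payoffs V(N, i) = max(S_T - K, 0):
  V(3,0) = 23.906292; V(3,1) = 8.590363; V(3,2) = 0.000000; V(3,3) = 0.000000
Backward induction: V(k, i) = exp(-r*dt) * [p * V(k+1, i) + (1-p) * V(k+1, i+1)].
  V(2,0) = exp(-r*dt) * [p*23.906292 + (1-p)*8.590363] = 16.415178
  V(2,1) = exp(-r*dt) * [p*8.590363 + (1-p)*0.000000] = 4.577686
  V(2,2) = exp(-r*dt) * [p*0.000000 + (1-p)*0.000000] = 0.000000
  V(1,0) = exp(-r*dt) * [p*16.415178 + (1-p)*4.577686] = 10.706228
  V(1,1) = exp(-r*dt) * [p*4.577686 + (1-p)*0.000000] = 2.439386
  V(0,0) = exp(-r*dt) * [p*10.706228 + (1-p)*2.439386] = 6.749023


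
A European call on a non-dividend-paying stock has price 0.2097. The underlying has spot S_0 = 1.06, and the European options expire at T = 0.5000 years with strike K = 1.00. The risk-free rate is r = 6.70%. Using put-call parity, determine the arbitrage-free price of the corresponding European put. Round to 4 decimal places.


Answer: Put price = 0.1168

Derivation:
Put-call parity: C - P = S_0 * exp(-qT) - K * exp(-rT).
S_0 * exp(-qT) = 1.0600 * 1.00000000 = 1.06000000
K * exp(-rT) = 1.0000 * 0.96705491 = 0.96705491
P = C - S*exp(-qT) + K*exp(-rT)
P = 0.2097 - 1.06000000 + 0.96705491 = 0.1168


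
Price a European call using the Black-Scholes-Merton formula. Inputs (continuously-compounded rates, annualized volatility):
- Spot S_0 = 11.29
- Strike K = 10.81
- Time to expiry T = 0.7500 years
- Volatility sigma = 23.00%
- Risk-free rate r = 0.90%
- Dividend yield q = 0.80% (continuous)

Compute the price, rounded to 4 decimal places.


Answer: Price = 1.1349

Derivation:
d1 = (ln(S/K) + (r - q + 0.5*sigma^2) * T) / (sigma * sqrt(T)) = 0.32147489
d2 = d1 - sigma * sqrt(T) = 0.12228905
exp(-rT) = 0.99327273; exp(-qT) = 0.99401796
C = S_0 * exp(-qT) * N(d1) - K * exp(-rT) * N(d2)
N(d1) = 0.62607473; N(d2) = 0.54866495
C = 11.2900 * 0.99401796 * 0.62607473 - 10.8100 * 0.99327273 * 0.54866495 = 1.1349


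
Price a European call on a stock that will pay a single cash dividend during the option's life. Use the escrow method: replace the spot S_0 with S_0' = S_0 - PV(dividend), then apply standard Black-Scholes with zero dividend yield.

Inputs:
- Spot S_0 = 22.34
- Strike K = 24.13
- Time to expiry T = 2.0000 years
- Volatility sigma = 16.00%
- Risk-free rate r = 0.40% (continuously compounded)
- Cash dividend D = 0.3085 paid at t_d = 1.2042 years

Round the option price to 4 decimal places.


Answer: Price = 1.2549

Derivation:
PV(D) = D * exp(-r * t_d) = 0.3085 * 0.99519478 = 0.30701759
S_0' = S_0 - PV(D) = 22.3400 - 0.30701759 = 22.03298241
d1 = (ln(S_0'/K) + (r + sigma^2/2)*T) / (sigma*sqrt(T)) = -0.25330045
d2 = d1 - sigma*sqrt(T) = -0.47957462
exp(-rT) = 0.99203191
N(d1) = 0.40001803; N(d2) = 0.31576495
C = S_0' * N(d1) - K * exp(-rT) * N(d2) = 22.03298241 * 0.40001803 - 24.1300 * 0.99203191 * 0.31576495 = 1.2549


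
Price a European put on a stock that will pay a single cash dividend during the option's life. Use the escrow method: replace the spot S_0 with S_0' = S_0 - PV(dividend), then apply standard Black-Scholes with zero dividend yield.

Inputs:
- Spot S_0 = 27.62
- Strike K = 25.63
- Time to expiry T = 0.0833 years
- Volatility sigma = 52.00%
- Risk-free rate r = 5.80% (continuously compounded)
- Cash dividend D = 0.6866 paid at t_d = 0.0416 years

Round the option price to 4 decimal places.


PV(D) = D * exp(-r * t_d) = 0.6866 * 0.99759011 = 0.68494537
S_0' = S_0 - PV(D) = 27.6200 - 0.68494537 = 26.93505463
d1 = (ln(S_0'/K) + (r + sigma^2/2)*T) / (sigma*sqrt(T)) = 0.43815396
d2 = d1 - sigma*sqrt(T) = 0.28807291
exp(-rT) = 0.99518025
N(-d1) = 0.33063734; N(-d2) = 0.38664546
P = K * exp(-rT) * N(-d2) - S_0' * N(-d1) = 25.6300 * 0.99518025 * 0.38664546 - 26.93505463 * 0.33063734 = 0.9562

Answer: Price = 0.9562


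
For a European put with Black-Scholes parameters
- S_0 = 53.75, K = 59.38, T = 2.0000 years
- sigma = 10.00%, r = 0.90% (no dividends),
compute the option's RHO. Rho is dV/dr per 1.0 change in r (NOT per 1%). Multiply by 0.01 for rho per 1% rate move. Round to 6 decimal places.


d1 = -0.5063860525; d2 = -0.6478074088
phi(d1) = 0.3509358098; exp(-qT) = 1.0000000000; exp(-rT) = 0.9821610324
N(-d2) = 0.7414452385
Rho = -K*T*exp(-rT)*N(-d2) = -59.3800 * 2.0000 * 0.9821610324 * 0.7414452385 = -86.483243

Answer: Rho = -86.483243


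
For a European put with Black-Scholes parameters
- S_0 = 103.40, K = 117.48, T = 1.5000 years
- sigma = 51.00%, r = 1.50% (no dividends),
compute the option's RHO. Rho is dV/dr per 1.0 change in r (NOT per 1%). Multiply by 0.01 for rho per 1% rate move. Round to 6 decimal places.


Answer: Rho = -117.960539

Derivation:
d1 = 0.1439465153; d2 = -0.4806733691
phi(d1) = 0.3948304555; exp(-qT) = 1.0000000000; exp(-rT) = 0.9777512372
N(-d2) = 0.6846256694
Rho = -K*T*exp(-rT)*N(-d2) = -117.4800 * 1.5000 * 0.9777512372 * 0.6846256694 = -117.960539


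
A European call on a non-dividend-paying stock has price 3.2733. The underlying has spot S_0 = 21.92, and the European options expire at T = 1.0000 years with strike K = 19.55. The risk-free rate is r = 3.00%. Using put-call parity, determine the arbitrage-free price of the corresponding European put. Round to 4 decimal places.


Answer: Put price = 0.3255

Derivation:
Put-call parity: C - P = S_0 * exp(-qT) - K * exp(-rT).
S_0 * exp(-qT) = 21.9200 * 1.00000000 = 21.92000000
K * exp(-rT) = 19.5500 * 0.97044553 = 18.97221018
P = C - S*exp(-qT) + K*exp(-rT)
P = 3.2733 - 21.92000000 + 18.97221018 = 0.3255


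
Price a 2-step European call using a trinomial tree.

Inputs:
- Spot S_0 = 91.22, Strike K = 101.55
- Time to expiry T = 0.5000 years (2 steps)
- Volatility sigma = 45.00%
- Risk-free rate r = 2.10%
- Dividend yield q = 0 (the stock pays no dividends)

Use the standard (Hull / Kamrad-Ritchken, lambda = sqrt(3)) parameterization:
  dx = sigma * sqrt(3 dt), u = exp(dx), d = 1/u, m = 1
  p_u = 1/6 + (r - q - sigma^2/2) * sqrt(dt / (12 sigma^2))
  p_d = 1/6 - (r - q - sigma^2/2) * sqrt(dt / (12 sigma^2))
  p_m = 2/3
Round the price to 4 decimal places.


dt = T/N = 0.250000; dx = sigma*sqrt(3*dt) = 0.389711
u = exp(dx) = 1.476555; d = 1/u = 0.677252
p_u = 0.140926, p_m = 0.666667, p_d = 0.192407
Discount per step: exp(-r*dt) = 0.994764
Stock lattice S(k, j) with j the centered position index:
  k=0: S(0,+0) = 91.2200
  k=1: S(1,-1) = 61.7790; S(1,+0) = 91.2200; S(1,+1) = 134.6913
  k=2: S(2,-2) = 41.8399; S(2,-1) = 61.7790; S(2,+0) = 91.2200; S(2,+1) = 134.6913; S(2,+2) = 198.8791
Terminal payoffs V(N, j) = max(S_T - K, 0):
  V(2,-2) = 0.000000; V(2,-1) = 0.000000; V(2,+0) = 0.000000; V(2,+1) = 33.141315; V(2,+2) = 97.329087
Backward induction: V(k, j) = exp(-r*dt) * [p_u * V(k+1, j+1) + p_m * V(k+1, j) + p_d * V(k+1, j-1)]
  V(1,-1) = exp(-r*dt) * [p_u*0.000000 + p_m*0.000000 + p_d*0.000000] = 0.000000
  V(1,+0) = exp(-r*dt) * [p_u*33.141315 + p_m*0.000000 + p_d*0.000000] = 4.646033
  V(1,+1) = exp(-r*dt) * [p_u*97.329087 + p_m*33.141315 + p_d*0.000000] = 35.622942
  V(0,+0) = exp(-r*dt) * [p_u*35.622942 + p_m*4.646033 + p_d*0.000000] = 8.075065

Answer: Price = V(0,0) = 8.0751


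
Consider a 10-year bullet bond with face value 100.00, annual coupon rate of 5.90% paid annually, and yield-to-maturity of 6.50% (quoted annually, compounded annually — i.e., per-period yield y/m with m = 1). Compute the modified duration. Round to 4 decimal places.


Coupon per period c = face * coupon_rate / m = 5.900000
Periods per year m = 1; per-period yield y/m = 0.065000
Number of cashflows N = 10
Cashflows (t years, CF_t, discount factor 1/(1+y/m)^(m*t), PV):
  t = 1.0000: CF_t = 5.900000, DF = 0.938967, PV = 5.539906
  t = 2.0000: CF_t = 5.900000, DF = 0.881659, PV = 5.201790
  t = 3.0000: CF_t = 5.900000, DF = 0.827849, PV = 4.884310
  t = 4.0000: CF_t = 5.900000, DF = 0.777323, PV = 4.586206
  t = 5.0000: CF_t = 5.900000, DF = 0.729881, PV = 4.306297
  t = 6.0000: CF_t = 5.900000, DF = 0.685334, PV = 4.043471
  t = 7.0000: CF_t = 5.900000, DF = 0.643506, PV = 3.796687
  t = 8.0000: CF_t = 5.900000, DF = 0.604231, PV = 3.564964
  t = 9.0000: CF_t = 5.900000, DF = 0.567353, PV = 3.347384
  t = 10.0000: CF_t = 105.900000, DF = 0.532726, PV = 56.415687
Price P = sum_t PV_t = 95.686702
First compute Macaulay numerator sum_t t * PV_t:
  t * PV_t at t = 1.0000: 5.539906
  t * PV_t at t = 2.0000: 10.403580
  t * PV_t at t = 3.0000: 14.652929
  t * PV_t at t = 4.0000: 18.344825
  t * PV_t at t = 5.0000: 21.531485
  t * PV_t at t = 6.0000: 24.260828
  t * PV_t at t = 7.0000: 26.576807
  t * PV_t at t = 8.0000: 28.519712
  t * PV_t at t = 9.0000: 30.126456
  t * PV_t at t = 10.0000: 564.156872
Macaulay duration D = 744.113399 / 95.686702 = 7.776560
Modified duration = D / (1 + y/m) = 7.776560 / (1 + 0.065000) = 7.301934

Answer: Modified duration = 7.3019


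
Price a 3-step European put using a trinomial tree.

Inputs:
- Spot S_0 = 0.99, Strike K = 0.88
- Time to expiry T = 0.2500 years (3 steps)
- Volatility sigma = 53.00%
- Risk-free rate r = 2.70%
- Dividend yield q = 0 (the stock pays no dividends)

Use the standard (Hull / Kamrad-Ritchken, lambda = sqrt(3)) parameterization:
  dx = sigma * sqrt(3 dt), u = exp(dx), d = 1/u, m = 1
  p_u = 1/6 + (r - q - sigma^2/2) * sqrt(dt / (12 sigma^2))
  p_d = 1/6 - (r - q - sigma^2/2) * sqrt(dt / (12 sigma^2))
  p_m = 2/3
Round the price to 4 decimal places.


Answer: Price = V(0,0) = 0.0541

Derivation:
dt = T/N = 0.083333; dx = sigma*sqrt(3*dt) = 0.265000
u = exp(dx) = 1.303431; d = 1/u = 0.767206
p_u = 0.148829, p_m = 0.666667, p_d = 0.184505
Discount per step: exp(-r*dt) = 0.997753
Stock lattice S(k, j) with j the centered position index:
  k=0: S(0,+0) = 0.9900
  k=1: S(1,-1) = 0.7595; S(1,+0) = 0.9900; S(1,+1) = 1.2904
  k=2: S(2,-2) = 0.5827; S(2,-1) = 0.7595; S(2,+0) = 0.9900; S(2,+1) = 1.2904; S(2,+2) = 1.6819
  k=3: S(3,-3) = 0.4471; S(3,-2) = 0.5827; S(3,-1) = 0.7595; S(3,+0) = 0.9900; S(3,+1) = 1.2904; S(3,+2) = 1.6819; S(3,+3) = 2.1923
Terminal payoffs V(N, j) = max(K - S_T, 0):
  V(3,-3) = 0.432935; V(3,-2) = 0.297281; V(3,-1) = 0.120466; V(3,+0) = 0.000000; V(3,+1) = 0.000000; V(3,+2) = 0.000000; V(3,+3) = 0.000000
Backward induction: V(k, j) = exp(-r*dt) * [p_u * V(k+1, j+1) + p_m * V(k+1, j) + p_d * V(k+1, j-1)]
  V(2,-2) = exp(-r*dt) * [p_u*0.120466 + p_m*0.297281 + p_d*0.432935] = 0.295329
  V(2,-1) = exp(-r*dt) * [p_u*0.000000 + p_m*0.120466 + p_d*0.297281] = 0.134857
  V(2,+0) = exp(-r*dt) * [p_u*0.000000 + p_m*0.000000 + p_d*0.120466] = 0.022177
  V(2,+1) = exp(-r*dt) * [p_u*0.000000 + p_m*0.000000 + p_d*0.000000] = 0.000000
  V(2,+2) = exp(-r*dt) * [p_u*0.000000 + p_m*0.000000 + p_d*0.000000] = 0.000000
  V(1,-1) = exp(-r*dt) * [p_u*0.022177 + p_m*0.134857 + p_d*0.295329] = 0.147363
  V(1,+0) = exp(-r*dt) * [p_u*0.000000 + p_m*0.022177 + p_d*0.134857] = 0.039577
  V(1,+1) = exp(-r*dt) * [p_u*0.000000 + p_m*0.000000 + p_d*0.022177] = 0.004082
  V(0,+0) = exp(-r*dt) * [p_u*0.004082 + p_m*0.039577 + p_d*0.147363] = 0.054060


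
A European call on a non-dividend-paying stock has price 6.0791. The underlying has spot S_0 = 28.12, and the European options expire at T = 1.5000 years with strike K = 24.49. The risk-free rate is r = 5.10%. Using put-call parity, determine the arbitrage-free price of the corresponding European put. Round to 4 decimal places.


Put-call parity: C - P = S_0 * exp(-qT) - K * exp(-rT).
S_0 * exp(-qT) = 28.1200 * 1.00000000 = 28.12000000
K * exp(-rT) = 24.4900 * 0.92635291 = 22.68638287
P = C - S*exp(-qT) + K*exp(-rT)
P = 6.0791 - 28.12000000 + 22.68638287 = 0.6455

Answer: Put price = 0.6455


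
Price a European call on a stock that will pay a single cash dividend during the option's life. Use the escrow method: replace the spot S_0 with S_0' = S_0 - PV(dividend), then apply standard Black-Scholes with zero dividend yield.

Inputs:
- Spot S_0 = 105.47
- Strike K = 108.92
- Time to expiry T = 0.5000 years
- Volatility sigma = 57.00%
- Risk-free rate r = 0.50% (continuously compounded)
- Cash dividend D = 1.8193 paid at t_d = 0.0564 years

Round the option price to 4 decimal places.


Answer: Price = 14.5689

Derivation:
PV(D) = D * exp(-r * t_d) = 1.8193 * 0.99971804 = 1.81878703
S_0' = S_0 - PV(D) = 105.4700 - 1.81878703 = 103.65121297
d1 = (ln(S_0'/K) + (r + sigma^2/2)*T) / (sigma*sqrt(T)) = 0.08471108
d2 = d1 - sigma*sqrt(T) = -0.31833979
exp(-rT) = 0.99750312
N(d1) = 0.53375446; N(d2) = 0.37511360
C = S_0' * N(d1) - K * exp(-rT) * N(d2) = 103.65121297 * 0.53375446 - 108.9200 * 0.99750312 * 0.37511360 = 14.5689


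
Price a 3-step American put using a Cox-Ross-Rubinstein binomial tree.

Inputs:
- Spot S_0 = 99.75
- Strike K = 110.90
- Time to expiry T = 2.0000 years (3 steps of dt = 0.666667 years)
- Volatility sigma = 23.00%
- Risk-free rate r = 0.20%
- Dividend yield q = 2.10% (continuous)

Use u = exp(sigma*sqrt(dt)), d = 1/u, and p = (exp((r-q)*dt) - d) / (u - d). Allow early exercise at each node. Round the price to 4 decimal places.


dt = T/N = 0.666667
u = exp(sigma*sqrt(dt)) = 1.206585; d = 1/u = 0.828785
p = (exp((r-q)*dt) - d) / (u - d) = 0.419873
Discount per step: exp(-r*dt) = 0.998668
Stock lattice S(k, i) with i counting down-moves:
  k=0: S(0,0) = 99.7500
  k=1: S(1,0) = 120.3569; S(1,1) = 82.6713
  k=2: S(2,0) = 145.2208; S(2,1) = 99.7500; S(2,2) = 68.5168
  k=3: S(3,0) = 175.2213; S(3,1) = 120.3569; S(3,2) = 82.6713; S(3,3) = 56.7857
Terminal payoffs V(N, i) = max(K - S_T, 0):
  V(3,0) = 0.000000; V(3,1) = 0.000000; V(3,2) = 28.228672; V(3,3) = 54.114307
Backward induction: V(k, i) = exp(-r*dt) * [p * V(k+1, i) + (1-p) * V(k+1, i+1)]; then take max(V_cont, immediate exercise) for American.
  V(2,0) = exp(-r*dt) * [p*0.000000 + (1-p)*0.000000] = 0.000000; exercise = 0.000000; V(2,0) = max -> 0.000000
  V(2,1) = exp(-r*dt) * [p*0.000000 + (1-p)*28.228672] = 16.354396; exercise = 11.150000; V(2,1) = max -> 16.354396
  V(2,2) = exp(-r*dt) * [p*28.228672 + (1-p)*54.114307] = 43.188007; exercise = 42.383223; V(2,2) = max -> 43.188007
  V(1,0) = exp(-r*dt) * [p*0.000000 + (1-p)*16.354396] = 9.474986; exercise = 0.000000; V(1,0) = max -> 9.474986
  V(1,1) = exp(-r*dt) * [p*16.354396 + (1-p)*43.188007] = 31.878766; exercise = 28.228672; V(1,1) = max -> 31.878766
  V(0,0) = exp(-r*dt) * [p*9.474986 + (1-p)*31.878766] = 22.442082; exercise = 11.150000; V(0,0) = max -> 22.442082

Answer: Price = V(0,0) = 22.4421


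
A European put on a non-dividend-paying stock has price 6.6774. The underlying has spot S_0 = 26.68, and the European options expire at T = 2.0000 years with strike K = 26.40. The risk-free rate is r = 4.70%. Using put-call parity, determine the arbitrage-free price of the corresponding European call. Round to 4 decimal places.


Answer: Call price = 9.3259

Derivation:
Put-call parity: C - P = S_0 * exp(-qT) - K * exp(-rT).
S_0 * exp(-qT) = 26.6800 * 1.00000000 = 26.68000000
K * exp(-rT) = 26.4000 * 0.91028276 = 24.03146492
C = P + S*exp(-qT) - K*exp(-rT)
C = 6.6774 + 26.68000000 - 24.03146492 = 9.3259


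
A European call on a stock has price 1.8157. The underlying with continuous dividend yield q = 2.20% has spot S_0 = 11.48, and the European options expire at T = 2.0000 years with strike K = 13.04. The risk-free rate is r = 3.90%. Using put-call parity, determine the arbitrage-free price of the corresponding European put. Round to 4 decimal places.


Put-call parity: C - P = S_0 * exp(-qT) - K * exp(-rT).
S_0 * exp(-qT) = 11.4800 * 0.95695396 = 10.98583143
K * exp(-rT) = 13.0400 * 0.92496443 = 12.06153612
P = C - S*exp(-qT) + K*exp(-rT)
P = 1.8157 - 10.98583143 + 12.06153612 = 2.8914

Answer: Put price = 2.8914


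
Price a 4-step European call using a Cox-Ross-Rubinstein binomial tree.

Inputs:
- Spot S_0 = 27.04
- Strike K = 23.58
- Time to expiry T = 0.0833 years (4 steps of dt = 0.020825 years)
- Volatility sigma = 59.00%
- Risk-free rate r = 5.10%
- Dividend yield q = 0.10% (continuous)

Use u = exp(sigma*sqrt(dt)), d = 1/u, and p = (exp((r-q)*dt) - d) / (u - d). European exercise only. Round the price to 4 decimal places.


dt = T/N = 0.020825
u = exp(sigma*sqrt(dt)) = 1.088872; d = 1/u = 0.918382
p = (exp((r-q)*dt) - d) / (u - d) = 0.484838
Discount per step: exp(-r*dt) = 0.998938
Stock lattice S(k, i) with i counting down-moves:
  k=0: S(0,0) = 27.0400
  k=1: S(1,0) = 29.4431; S(1,1) = 24.8330
  k=2: S(2,0) = 32.0598; S(2,1) = 27.0400; S(2,2) = 22.8062
  k=3: S(3,0) = 34.9090; S(3,1) = 29.4431; S(3,2) = 24.8330; S(3,3) = 20.9448
  k=4: S(4,0) = 38.0114; S(4,1) = 32.0598; S(4,2) = 27.0400; S(4,3) = 22.8062; S(4,4) = 19.2353
Terminal payoffs V(N, i) = max(S_T - K, 0):
  V(4,0) = 14.431387; V(4,1) = 8.479755; V(4,2) = 3.460000; V(4,3) = 0.000000; V(4,4) = 0.000000
Backward induction: V(k, i) = exp(-r*dt) * [p * V(k+1, i) + (1-p) * V(k+1, i+1)].
  V(3,0) = exp(-r*dt) * [p*14.431387 + (1-p)*8.479755] = 11.353267
  V(3,1) = exp(-r*dt) * [p*8.479755 + (1-p)*3.460000] = 5.887511
  V(3,2) = exp(-r*dt) * [p*3.460000 + (1-p)*0.000000] = 1.675758
  V(3,3) = exp(-r*dt) * [p*0.000000 + (1-p)*0.000000] = 0.000000
  V(2,0) = exp(-r*dt) * [p*11.353267 + (1-p)*5.887511] = 8.528454
  V(2,1) = exp(-r*dt) * [p*5.887511 + (1-p)*1.675758] = 3.713829
  V(2,2) = exp(-r*dt) * [p*1.675758 + (1-p)*0.000000] = 0.811609
  V(1,0) = exp(-r*dt) * [p*8.528454 + (1-p)*3.713829] = 6.041722
  V(1,1) = exp(-r*dt) * [p*3.713829 + (1-p)*0.811609] = 2.216360
  V(0,0) = exp(-r*dt) * [p*6.041722 + (1-p)*2.216360] = 4.066719

Answer: Price = V(0,0) = 4.0667


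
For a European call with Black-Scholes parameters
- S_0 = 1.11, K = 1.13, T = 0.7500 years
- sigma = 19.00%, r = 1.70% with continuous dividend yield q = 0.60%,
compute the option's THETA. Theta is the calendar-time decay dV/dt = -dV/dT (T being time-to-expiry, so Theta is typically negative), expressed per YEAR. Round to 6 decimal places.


Answer: Theta = -0.053389

Derivation:
d1 = 0.0238833555; d2 = -0.1406614712
phi(d1) = 0.3988285154; exp(-qT) = 0.9955101098; exp(-rT) = 0.9873309369
Theta = -S*exp(-qT)*phi(d1)*sigma/(2*sqrt(T)) - r*K*exp(-rT)*N(d2) + q*S*exp(-qT)*N(d1)
N(d1) = 0.5095271746; N(d2) = 0.4440686920; sqrt(T) = 0.8660254038
Term 1 = -1.1100 * 0.9955101098 * 0.3988285154 * 0.1900 / (2 * 0.8660254038) = -0.0483445842
Term 2 = -0.0170 * 1.1300 * 0.9873309369 * 0.4440686920 = -0.0084224854
Term 3 = 0.0060 * 1.1100 * 0.9955101098 * 0.5095271746 = 0.0033782148
Theta = -0.0483445842 + (-0.0084224854) + (0.0033782148) = -0.053389


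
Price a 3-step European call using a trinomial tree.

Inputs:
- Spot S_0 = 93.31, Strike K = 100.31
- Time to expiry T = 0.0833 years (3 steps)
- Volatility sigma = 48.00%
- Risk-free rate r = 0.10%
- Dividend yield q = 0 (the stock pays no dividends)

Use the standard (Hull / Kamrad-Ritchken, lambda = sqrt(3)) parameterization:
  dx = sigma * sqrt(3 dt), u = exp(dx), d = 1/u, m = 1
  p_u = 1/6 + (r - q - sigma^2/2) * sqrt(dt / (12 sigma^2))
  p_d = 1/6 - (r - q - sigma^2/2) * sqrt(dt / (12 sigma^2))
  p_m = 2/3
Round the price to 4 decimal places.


dt = T/N = 0.027767; dx = sigma*sqrt(3*dt) = 0.138536
u = exp(dx) = 1.148591; d = 1/u = 0.870632
p_u = 0.155222, p_m = 0.666667, p_d = 0.178111
Discount per step: exp(-r*dt) = 0.999972
Stock lattice S(k, j) with j the centered position index:
  k=0: S(0,+0) = 93.3100
  k=1: S(1,-1) = 81.2386; S(1,+0) = 93.3100; S(1,+1) = 107.1751
  k=2: S(2,-2) = 70.7289; S(2,-1) = 81.2386; S(2,+0) = 93.3100; S(2,+1) = 107.1751; S(2,+2) = 123.1004
  k=3: S(3,-3) = 61.5788; S(3,-2) = 70.7289; S(3,-1) = 81.2386; S(3,+0) = 93.3100; S(3,+1) = 107.1751; S(3,+2) = 123.1004; S(3,+3) = 141.3920
Terminal payoffs V(N, j) = max(S_T - K, 0):
  V(3,-3) = 0.000000; V(3,-2) = 0.000000; V(3,-1) = 0.000000; V(3,+0) = 0.000000; V(3,+1) = 6.865066; V(3,+2) = 22.790363; V(3,+3) = 41.082022
Backward induction: V(k, j) = exp(-r*dt) * [p_u * V(k+1, j+1) + p_m * V(k+1, j) + p_d * V(k+1, j-1)]
  V(2,-2) = exp(-r*dt) * [p_u*0.000000 + p_m*0.000000 + p_d*0.000000] = 0.000000
  V(2,-1) = exp(-r*dt) * [p_u*0.000000 + p_m*0.000000 + p_d*0.000000] = 0.000000
  V(2,+0) = exp(-r*dt) * [p_u*6.865066 + p_m*0.000000 + p_d*0.000000] = 1.065581
  V(2,+1) = exp(-r*dt) * [p_u*22.790363 + p_m*6.865066 + p_d*0.000000] = 8.114056
  V(2,+2) = exp(-r*dt) * [p_u*41.082022 + p_m*22.790363 + p_d*6.865066] = 22.792528
  V(1,-1) = exp(-r*dt) * [p_u*1.065581 + p_m*0.000000 + p_d*0.000000] = 0.165397
  V(1,+0) = exp(-r*dt) * [p_u*8.114056 + p_m*1.065581 + p_d*0.000000] = 1.969814
  V(1,+1) = exp(-r*dt) * [p_u*22.792528 + p_m*8.114056 + p_d*1.065581] = 9.136815
  V(0,+0) = exp(-r*dt) * [p_u*9.136815 + p_m*1.969814 + p_d*0.165397] = 2.760828

Answer: Price = V(0,0) = 2.7608
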